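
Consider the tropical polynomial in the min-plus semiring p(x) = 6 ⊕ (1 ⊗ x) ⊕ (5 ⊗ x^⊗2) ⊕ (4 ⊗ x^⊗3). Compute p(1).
p(1) = 2

A tropical monomial a ⊗ x^⊗i evaluates to a + i · x. Evaluating each term at x = 1:
  Term 0 contributes 6 + 0 · 1 = 6
  Term 1 contributes 1 + 1 · 1 = 2
  Term 2 contributes 5 + 2 · 1 = 7
  Term 3 contributes 4 + 3 · 1 = 7
p(1) = ⊕ of these = min[6, 2, 7, 7] = 2.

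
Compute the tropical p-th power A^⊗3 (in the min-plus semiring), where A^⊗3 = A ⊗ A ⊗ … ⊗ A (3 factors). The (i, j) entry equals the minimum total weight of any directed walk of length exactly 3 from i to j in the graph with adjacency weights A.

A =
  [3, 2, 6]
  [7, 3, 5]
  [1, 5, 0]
A^⊗3 =
  [7, 8, 6]
  [6, 8, 5]
  [1, 3, 0]

Each entry (A^⊗3)_ij equals the minimum over all length-3 walks i = v_0 → v_1 → … → v_3 = j of Σ_t A[v_t][v_{t+1}]. For example, for (i, j) = (0, 2) we minimise over 9 possible intermediate vertex sequences; the minimum is 6, attained along the walk 0 → 2 → 2 → 2.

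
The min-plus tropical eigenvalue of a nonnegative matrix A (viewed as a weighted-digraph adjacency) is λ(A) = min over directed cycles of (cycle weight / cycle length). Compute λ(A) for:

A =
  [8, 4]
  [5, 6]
λ(A) = 9/2

Enumerate directed cycles and compute their means (weight / length). Sample:
  cycle 0 → 0: weight = 8, length = 1, mean = 8/1 ≈ 8.000
  cycle 1 → 1: weight = 6, length = 1, mean = 6/1 ≈ 6.000
  cycle 0 → 1 → 0: weight = 9, length = 2, mean = 9/2 ≈ 4.500
  cycle 1 → 0 → 1: weight = 9, length = 2, mean = 9/2 ≈ 4.500
Minimum mean = 4.500, attained e.g. along the cycle 0 → 1 → 0 with weight 9 and length 2. So λ(A) = 9/2 = 9/2.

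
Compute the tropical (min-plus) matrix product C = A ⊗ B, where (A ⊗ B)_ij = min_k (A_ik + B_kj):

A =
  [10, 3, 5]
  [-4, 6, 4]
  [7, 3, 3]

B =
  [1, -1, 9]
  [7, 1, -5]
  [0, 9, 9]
A ⊗ B =
  [5, 4, -2]
  [-3, -5, 1]
  [3, 4, -2]

Apply the min-plus product entry-by-entry:
  C[0][0] = min over k of (A[0][0] + B[0][0] = 10 + 1 = 11, A[0][1] + B[1][0] = 3 + 7 = 10, A[0][2] + B[2][0] = 5 + 0 = 5) = 5 (attained at k = 2)
  C[0][1] = min over k of (A[0][0] + B[0][1] = 10 + -1 = 9, A[0][1] + B[1][1] = 3 + 1 = 4, A[0][2] + B[2][1] = 5 + 9 = 14) = 4 (attained at k = 1)
  C[0][2] = min over k of (A[0][0] + B[0][2] = 10 + 9 = 19, A[0][1] + B[1][2] = 3 + -5 = -2, A[0][2] + B[2][2] = 5 + 9 = 14) = -2 (attained at k = 1)
  C[1][0] = min over k of (A[1][0] + B[0][0] = -4 + 1 = -3, A[1][1] + B[1][0] = 6 + 7 = 13, A[1][2] + B[2][0] = 4 + 0 = 4) = -3 (attained at k = 0)
  C[1][1] = min over k of (A[1][0] + B[0][1] = -4 + -1 = -5, A[1][1] + B[1][1] = 6 + 1 = 7, A[1][2] + B[2][1] = 4 + 9 = 13) = -5 (attained at k = 0)
  C[1][2] = min over k of (A[1][0] + B[0][2] = -4 + 9 = 5, A[1][1] + B[1][2] = 6 + -5 = 1, A[1][2] + B[2][2] = 4 + 9 = 13) = 1 (attained at k = 1)
  C[2][0] = min over k of (A[2][0] + B[0][0] = 7 + 1 = 8, A[2][1] + B[1][0] = 3 + 7 = 10, A[2][2] + B[2][0] = 3 + 0 = 3) = 3 (attained at k = 2)
  C[2][1] = min over k of (A[2][0] + B[0][1] = 7 + -1 = 6, A[2][1] + B[1][1] = 3 + 1 = 4, A[2][2] + B[2][1] = 3 + 9 = 12) = 4 (attained at k = 1)
  C[2][2] = min over k of (A[2][0] + B[0][2] = 7 + 9 = 16, A[2][1] + B[1][2] = 3 + -5 = -2, A[2][2] + B[2][2] = 3 + 9 = 12) = -2 (attained at k = 1)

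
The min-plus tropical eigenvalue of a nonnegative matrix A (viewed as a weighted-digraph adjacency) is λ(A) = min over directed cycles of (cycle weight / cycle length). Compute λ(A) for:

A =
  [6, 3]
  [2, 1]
λ(A) = 1

Enumerate directed cycles and compute their means (weight / length). Sample:
  cycle 0 → 0: weight = 6, length = 1, mean = 6/1 ≈ 6.000
  cycle 1 → 1: weight = 1, length = 1, mean = 1/1 ≈ 1.000
  cycle 0 → 1 → 0: weight = 5, length = 2, mean = 5/2 ≈ 2.500
  cycle 1 → 0 → 1: weight = 5, length = 2, mean = 5/2 ≈ 2.500
Minimum mean = 1.000, attained e.g. along the cycle 1 → 1 with weight 1 and length 1. So λ(A) = 1/1 = 1.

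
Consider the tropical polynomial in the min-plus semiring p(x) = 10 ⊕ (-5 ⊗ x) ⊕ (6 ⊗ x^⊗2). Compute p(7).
p(7) = 2

A tropical monomial a ⊗ x^⊗i evaluates to a + i · x. Evaluating each term at x = 7:
  Term 0 contributes 10 + 0 · 7 = 10
  Term 1 contributes -5 + 1 · 7 = 2
  Term 2 contributes 6 + 2 · 7 = 20
p(7) = ⊕ of these = min[10, 2, 20] = 2.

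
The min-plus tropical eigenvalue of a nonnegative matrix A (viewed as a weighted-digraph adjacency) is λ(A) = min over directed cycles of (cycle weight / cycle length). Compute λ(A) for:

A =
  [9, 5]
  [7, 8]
λ(A) = 6

Enumerate directed cycles and compute their means (weight / length). Sample:
  cycle 0 → 0: weight = 9, length = 1, mean = 9/1 ≈ 9.000
  cycle 1 → 1: weight = 8, length = 1, mean = 8/1 ≈ 8.000
  cycle 0 → 1 → 0: weight = 12, length = 2, mean = 12/2 ≈ 6.000
  cycle 1 → 0 → 1: weight = 12, length = 2, mean = 12/2 ≈ 6.000
Minimum mean = 6.000, attained e.g. along the cycle 0 → 1 → 0 with weight 12 and length 2. So λ(A) = 12/2 = 6.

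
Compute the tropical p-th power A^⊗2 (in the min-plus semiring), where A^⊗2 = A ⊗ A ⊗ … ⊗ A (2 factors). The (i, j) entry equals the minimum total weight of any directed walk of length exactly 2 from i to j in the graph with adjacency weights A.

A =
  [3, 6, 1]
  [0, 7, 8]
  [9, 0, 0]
A^⊗2 =
  [6, 1, 1]
  [3, 6, 1]
  [0, 0, 0]

Each entry (A^⊗2)_ij equals the minimum over all length-2 walks i = v_0 → v_1 → … → v_2 = j of Σ_t A[v_t][v_{t+1}]. For example, for (i, j) = (0, 2) we minimise over 3 possible intermediate vertex sequences; the minimum is 1, attained along the walk 0 → 2 → 2.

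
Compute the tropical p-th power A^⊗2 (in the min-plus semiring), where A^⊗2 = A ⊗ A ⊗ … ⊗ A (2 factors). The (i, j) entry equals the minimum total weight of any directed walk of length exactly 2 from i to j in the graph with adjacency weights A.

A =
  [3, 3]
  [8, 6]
A^⊗2 =
  [6, 6]
  [11, 11]

Each entry (A^⊗2)_ij equals the minimum over all length-2 walks i = v_0 → v_1 → … → v_2 = j of Σ_t A[v_t][v_{t+1}]. For example, for (i, j) = (0, 1) we minimise over 2 possible intermediate vertex sequences; the minimum is 6, attained along the walk 0 → 0 → 1.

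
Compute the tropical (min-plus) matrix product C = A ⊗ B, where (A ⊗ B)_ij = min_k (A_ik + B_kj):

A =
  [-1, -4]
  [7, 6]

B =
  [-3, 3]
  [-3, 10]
A ⊗ B =
  [-7, 2]
  [3, 10]

Apply the min-plus product entry-by-entry:
  C[0][0] = min over k of (A[0][0] + B[0][0] = -1 + -3 = -4, A[0][1] + B[1][0] = -4 + -3 = -7) = -7 (attained at k = 1)
  C[0][1] = min over k of (A[0][0] + B[0][1] = -1 + 3 = 2, A[0][1] + B[1][1] = -4 + 10 = 6) = 2 (attained at k = 0)
  C[1][0] = min over k of (A[1][0] + B[0][0] = 7 + -3 = 4, A[1][1] + B[1][0] = 6 + -3 = 3) = 3 (attained at k = 1)
  C[1][1] = min over k of (A[1][0] + B[0][1] = 7 + 3 = 10, A[1][1] + B[1][1] = 6 + 10 = 16) = 10 (attained at k = 0)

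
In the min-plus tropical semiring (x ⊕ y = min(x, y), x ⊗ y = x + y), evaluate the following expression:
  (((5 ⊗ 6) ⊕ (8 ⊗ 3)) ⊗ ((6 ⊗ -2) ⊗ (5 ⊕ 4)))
(((5 ⊗ 6) ⊕ (8 ⊗ 3)) ⊗ ((6 ⊗ -2) ⊗ (5 ⊕ 4))) = 19

Expand innermost to outermost. Recall ⊕ takes the minimum of its arguments and ⊗ takes their sum. Working out the expression (((5 ⊗ 6) ⊕ (8 ⊗ 3)) ⊗ ((6 ⊗ -2) ⊗ (5 ⊕ 4))) gives 19.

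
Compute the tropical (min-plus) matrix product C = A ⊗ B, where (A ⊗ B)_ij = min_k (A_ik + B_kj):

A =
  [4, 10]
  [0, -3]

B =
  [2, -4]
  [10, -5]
A ⊗ B =
  [6, 0]
  [2, -8]

Apply the min-plus product entry-by-entry:
  C[0][0] = min over k of (A[0][0] + B[0][0] = 4 + 2 = 6, A[0][1] + B[1][0] = 10 + 10 = 20) = 6 (attained at k = 0)
  C[0][1] = min over k of (A[0][0] + B[0][1] = 4 + -4 = 0, A[0][1] + B[1][1] = 10 + -5 = 5) = 0 (attained at k = 0)
  C[1][0] = min over k of (A[1][0] + B[0][0] = 0 + 2 = 2, A[1][1] + B[1][0] = -3 + 10 = 7) = 2 (attained at k = 0)
  C[1][1] = min over k of (A[1][0] + B[0][1] = 0 + -4 = -4, A[1][1] + B[1][1] = -3 + -5 = -8) = -8 (attained at k = 1)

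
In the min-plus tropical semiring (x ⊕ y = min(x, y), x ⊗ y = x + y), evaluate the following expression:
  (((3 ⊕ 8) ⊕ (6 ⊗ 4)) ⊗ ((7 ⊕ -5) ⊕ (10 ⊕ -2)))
(((3 ⊕ 8) ⊕ (6 ⊗ 4)) ⊗ ((7 ⊕ -5) ⊕ (10 ⊕ -2))) = -2

Expand innermost to outermost. Recall ⊕ takes the minimum of its arguments and ⊗ takes their sum. Working out the expression (((3 ⊕ 8) ⊕ (6 ⊗ 4)) ⊗ ((7 ⊕ -5) ⊕ (10 ⊕ -2))) gives -2.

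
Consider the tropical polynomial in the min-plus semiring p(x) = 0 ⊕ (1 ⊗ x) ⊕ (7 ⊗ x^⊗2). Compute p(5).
p(5) = 0

A tropical monomial a ⊗ x^⊗i evaluates to a + i · x. Evaluating each term at x = 5:
  Term 0 contributes 0 + 0 · 5 = 0
  Term 1 contributes 1 + 1 · 5 = 6
  Term 2 contributes 7 + 2 · 5 = 17
p(5) = ⊕ of these = min[0, 6, 17] = 0.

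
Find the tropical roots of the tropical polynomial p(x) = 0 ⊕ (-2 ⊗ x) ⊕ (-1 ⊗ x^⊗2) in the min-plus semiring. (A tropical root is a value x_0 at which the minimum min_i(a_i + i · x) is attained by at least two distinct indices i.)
Roots: {-1, 2}

Each tropical root is a break point of the lower envelope of the lines y = a_i + i · x (there are 3 lines, with slopes 0, 1, ..., 2). Only the lines that attain the minimum somewhere contribute to roots; other lines are dominated. Here the surviving (envelope) indices are i = 2, i = 1, i = 0.
Intersections between consecutive envelope lines give the roots: for adjacent envelope indices i < j the intersection is x = (a_i − a_j) / (j − i). Reading off the sorted break points: {-1, 2}.
Verification: at each break x_0, at least two indices attain the minimum of min_i(a_i + i · x_0).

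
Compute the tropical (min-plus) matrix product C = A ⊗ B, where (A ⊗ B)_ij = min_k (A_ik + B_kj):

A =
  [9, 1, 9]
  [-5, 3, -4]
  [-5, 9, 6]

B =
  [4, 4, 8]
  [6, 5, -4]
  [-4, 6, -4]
A ⊗ B =
  [5, 6, -3]
  [-8, -1, -8]
  [-1, -1, 2]

Apply the min-plus product entry-by-entry:
  C[0][0] = min over k of (A[0][0] + B[0][0] = 9 + 4 = 13, A[0][1] + B[1][0] = 1 + 6 = 7, A[0][2] + B[2][0] = 9 + -4 = 5) = 5 (attained at k = 2)
  C[0][1] = min over k of (A[0][0] + B[0][1] = 9 + 4 = 13, A[0][1] + B[1][1] = 1 + 5 = 6, A[0][2] + B[2][1] = 9 + 6 = 15) = 6 (attained at k = 1)
  C[0][2] = min over k of (A[0][0] + B[0][2] = 9 + 8 = 17, A[0][1] + B[1][2] = 1 + -4 = -3, A[0][2] + B[2][2] = 9 + -4 = 5) = -3 (attained at k = 1)
  C[1][0] = min over k of (A[1][0] + B[0][0] = -5 + 4 = -1, A[1][1] + B[1][0] = 3 + 6 = 9, A[1][2] + B[2][0] = -4 + -4 = -8) = -8 (attained at k = 2)
  C[1][1] = min over k of (A[1][0] + B[0][1] = -5 + 4 = -1, A[1][1] + B[1][1] = 3 + 5 = 8, A[1][2] + B[2][1] = -4 + 6 = 2) = -1 (attained at k = 0)
  C[1][2] = min over k of (A[1][0] + B[0][2] = -5 + 8 = 3, A[1][1] + B[1][2] = 3 + -4 = -1, A[1][2] + B[2][2] = -4 + -4 = -8) = -8 (attained at k = 2)
  C[2][0] = min over k of (A[2][0] + B[0][0] = -5 + 4 = -1, A[2][1] + B[1][0] = 9 + 6 = 15, A[2][2] + B[2][0] = 6 + -4 = 2) = -1 (attained at k = 0)
  C[2][1] = min over k of (A[2][0] + B[0][1] = -5 + 4 = -1, A[2][1] + B[1][1] = 9 + 5 = 14, A[2][2] + B[2][1] = 6 + 6 = 12) = -1 (attained at k = 0)
  C[2][2] = min over k of (A[2][0] + B[0][2] = -5 + 8 = 3, A[2][1] + B[1][2] = 9 + -4 = 5, A[2][2] + B[2][2] = 6 + -4 = 2) = 2 (attained at k = 2)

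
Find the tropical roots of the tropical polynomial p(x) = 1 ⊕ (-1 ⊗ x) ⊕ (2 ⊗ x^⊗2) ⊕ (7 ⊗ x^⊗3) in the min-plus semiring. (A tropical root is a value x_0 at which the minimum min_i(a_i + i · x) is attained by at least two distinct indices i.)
Roots: {-5, -3, 2}

Each tropical root is a break point of the lower envelope of the lines y = a_i + i · x (there are 4 lines, with slopes 0, 1, ..., 3). Only the lines that attain the minimum somewhere contribute to roots; other lines are dominated. Here the surviving (envelope) indices are i = 3, i = 2, i = 1, i = 0.
Intersections between consecutive envelope lines give the roots: for adjacent envelope indices i < j the intersection is x = (a_i − a_j) / (j − i). Reading off the sorted break points: {-5, -3, 2}.
Verification: at each break x_0, at least two indices attain the minimum of min_i(a_i + i · x_0).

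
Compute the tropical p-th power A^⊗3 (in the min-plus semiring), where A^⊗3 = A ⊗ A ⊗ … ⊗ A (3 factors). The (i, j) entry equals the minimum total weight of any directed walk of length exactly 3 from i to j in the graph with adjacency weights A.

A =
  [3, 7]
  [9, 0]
A^⊗3 =
  [9, 7]
  [9, 0]

Each entry (A^⊗3)_ij equals the minimum over all length-3 walks i = v_0 → v_1 → … → v_3 = j of Σ_t A[v_t][v_{t+1}]. For example, for (i, j) = (0, 1) we minimise over 4 possible intermediate vertex sequences; the minimum is 7, attained along the walk 0 → 1 → 1 → 1.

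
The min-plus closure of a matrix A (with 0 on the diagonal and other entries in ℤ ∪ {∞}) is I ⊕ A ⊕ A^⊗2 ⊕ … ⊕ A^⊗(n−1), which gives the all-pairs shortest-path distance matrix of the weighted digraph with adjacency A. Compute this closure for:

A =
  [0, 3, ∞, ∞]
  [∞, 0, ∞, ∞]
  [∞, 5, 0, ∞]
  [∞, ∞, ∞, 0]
Closure =
  [0, 3, ∞, ∞]
  [∞, 0, ∞, ∞]
  [∞, 5, 0, ∞]
  [∞, ∞, ∞, 0]

This is the Floyd-Warshall all-pairs shortest-path computation. For each intermediate vertex k = 0, 1, …, 3, update dist[i][j] ← min(dist[i][j], dist[i][k] + dist[k][j]). The final matrix gives, for each (i, j), the minimum total weight of any directed path from i to j (possibly empty when i = j).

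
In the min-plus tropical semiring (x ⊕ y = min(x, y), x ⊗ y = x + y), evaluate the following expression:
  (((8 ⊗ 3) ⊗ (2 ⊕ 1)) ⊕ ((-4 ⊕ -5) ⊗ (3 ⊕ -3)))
(((8 ⊗ 3) ⊗ (2 ⊕ 1)) ⊕ ((-4 ⊕ -5) ⊗ (3 ⊕ -3))) = -8

Expand innermost to outermost. Recall ⊕ takes the minimum of its arguments and ⊗ takes their sum. Working out the expression (((8 ⊗ 3) ⊗ (2 ⊕ 1)) ⊕ ((-4 ⊕ -5) ⊗ (3 ⊕ -3))) gives -8.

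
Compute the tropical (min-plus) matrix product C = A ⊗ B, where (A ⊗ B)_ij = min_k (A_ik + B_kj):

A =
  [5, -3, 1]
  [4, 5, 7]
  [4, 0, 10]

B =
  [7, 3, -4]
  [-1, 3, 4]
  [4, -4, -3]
A ⊗ B =
  [-4, -3, -2]
  [4, 3, 0]
  [-1, 3, 0]

Apply the min-plus product entry-by-entry:
  C[0][0] = min over k of (A[0][0] + B[0][0] = 5 + 7 = 12, A[0][1] + B[1][0] = -3 + -1 = -4, A[0][2] + B[2][0] = 1 + 4 = 5) = -4 (attained at k = 1)
  C[0][1] = min over k of (A[0][0] + B[0][1] = 5 + 3 = 8, A[0][1] + B[1][1] = -3 + 3 = 0, A[0][2] + B[2][1] = 1 + -4 = -3) = -3 (attained at k = 2)
  C[0][2] = min over k of (A[0][0] + B[0][2] = 5 + -4 = 1, A[0][1] + B[1][2] = -3 + 4 = 1, A[0][2] + B[2][2] = 1 + -3 = -2) = -2 (attained at k = 2)
  C[1][0] = min over k of (A[1][0] + B[0][0] = 4 + 7 = 11, A[1][1] + B[1][0] = 5 + -1 = 4, A[1][2] + B[2][0] = 7 + 4 = 11) = 4 (attained at k = 1)
  C[1][1] = min over k of (A[1][0] + B[0][1] = 4 + 3 = 7, A[1][1] + B[1][1] = 5 + 3 = 8, A[1][2] + B[2][1] = 7 + -4 = 3) = 3 (attained at k = 2)
  C[1][2] = min over k of (A[1][0] + B[0][2] = 4 + -4 = 0, A[1][1] + B[1][2] = 5 + 4 = 9, A[1][2] + B[2][2] = 7 + -3 = 4) = 0 (attained at k = 0)
  C[2][0] = min over k of (A[2][0] + B[0][0] = 4 + 7 = 11, A[2][1] + B[1][0] = 0 + -1 = -1, A[2][2] + B[2][0] = 10 + 4 = 14) = -1 (attained at k = 1)
  C[2][1] = min over k of (A[2][0] + B[0][1] = 4 + 3 = 7, A[2][1] + B[1][1] = 0 + 3 = 3, A[2][2] + B[2][1] = 10 + -4 = 6) = 3 (attained at k = 1)
  C[2][2] = min over k of (A[2][0] + B[0][2] = 4 + -4 = 0, A[2][1] + B[1][2] = 0 + 4 = 4, A[2][2] + B[2][2] = 10 + -3 = 7) = 0 (attained at k = 0)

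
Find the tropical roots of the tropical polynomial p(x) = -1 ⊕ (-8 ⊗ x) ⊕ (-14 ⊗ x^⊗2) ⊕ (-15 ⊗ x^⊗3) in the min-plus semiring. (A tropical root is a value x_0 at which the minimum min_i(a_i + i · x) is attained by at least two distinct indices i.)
Roots: {1, 6, 7}

Each tropical root is a break point of the lower envelope of the lines y = a_i + i · x (there are 4 lines, with slopes 0, 1, ..., 3). Only the lines that attain the minimum somewhere contribute to roots; other lines are dominated. Here the surviving (envelope) indices are i = 3, i = 2, i = 1, i = 0.
Intersections between consecutive envelope lines give the roots: for adjacent envelope indices i < j the intersection is x = (a_i − a_j) / (j − i). Reading off the sorted break points: {1, 6, 7}.
Verification: at each break x_0, at least two indices attain the minimum of min_i(a_i + i · x_0).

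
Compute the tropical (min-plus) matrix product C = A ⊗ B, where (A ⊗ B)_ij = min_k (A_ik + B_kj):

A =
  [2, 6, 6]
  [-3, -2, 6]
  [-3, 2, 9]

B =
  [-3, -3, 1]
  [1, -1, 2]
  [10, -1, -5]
A ⊗ B =
  [-1, -1, 1]
  [-6, -6, -2]
  [-6, -6, -2]

Apply the min-plus product entry-by-entry:
  C[0][0] = min over k of (A[0][0] + B[0][0] = 2 + -3 = -1, A[0][1] + B[1][0] = 6 + 1 = 7, A[0][2] + B[2][0] = 6 + 10 = 16) = -1 (attained at k = 0)
  C[0][1] = min over k of (A[0][0] + B[0][1] = 2 + -3 = -1, A[0][1] + B[1][1] = 6 + -1 = 5, A[0][2] + B[2][1] = 6 + -1 = 5) = -1 (attained at k = 0)
  C[0][2] = min over k of (A[0][0] + B[0][2] = 2 + 1 = 3, A[0][1] + B[1][2] = 6 + 2 = 8, A[0][2] + B[2][2] = 6 + -5 = 1) = 1 (attained at k = 2)
  C[1][0] = min over k of (A[1][0] + B[0][0] = -3 + -3 = -6, A[1][1] + B[1][0] = -2 + 1 = -1, A[1][2] + B[2][0] = 6 + 10 = 16) = -6 (attained at k = 0)
  C[1][1] = min over k of (A[1][0] + B[0][1] = -3 + -3 = -6, A[1][1] + B[1][1] = -2 + -1 = -3, A[1][2] + B[2][1] = 6 + -1 = 5) = -6 (attained at k = 0)
  C[1][2] = min over k of (A[1][0] + B[0][2] = -3 + 1 = -2, A[1][1] + B[1][2] = -2 + 2 = 0, A[1][2] + B[2][2] = 6 + -5 = 1) = -2 (attained at k = 0)
  C[2][0] = min over k of (A[2][0] + B[0][0] = -3 + -3 = -6, A[2][1] + B[1][0] = 2 + 1 = 3, A[2][2] + B[2][0] = 9 + 10 = 19) = -6 (attained at k = 0)
  C[2][1] = min over k of (A[2][0] + B[0][1] = -3 + -3 = -6, A[2][1] + B[1][1] = 2 + -1 = 1, A[2][2] + B[2][1] = 9 + -1 = 8) = -6 (attained at k = 0)
  C[2][2] = min over k of (A[2][0] + B[0][2] = -3 + 1 = -2, A[2][1] + B[1][2] = 2 + 2 = 4, A[2][2] + B[2][2] = 9 + -5 = 4) = -2 (attained at k = 0)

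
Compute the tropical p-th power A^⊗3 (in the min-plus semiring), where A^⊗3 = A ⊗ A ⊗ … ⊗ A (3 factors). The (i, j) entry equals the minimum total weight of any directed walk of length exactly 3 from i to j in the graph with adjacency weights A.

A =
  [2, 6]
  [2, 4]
A^⊗3 =
  [6, 10]
  [6, 10]

Each entry (A^⊗3)_ij equals the minimum over all length-3 walks i = v_0 → v_1 → … → v_3 = j of Σ_t A[v_t][v_{t+1}]. For example, for (i, j) = (0, 1) we minimise over 4 possible intermediate vertex sequences; the minimum is 10, attained along the walk 0 → 0 → 0 → 1.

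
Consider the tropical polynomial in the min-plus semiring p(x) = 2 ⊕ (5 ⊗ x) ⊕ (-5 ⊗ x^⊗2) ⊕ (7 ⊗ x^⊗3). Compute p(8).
p(8) = 2

A tropical monomial a ⊗ x^⊗i evaluates to a + i · x. Evaluating each term at x = 8:
  Term 0 contributes 2 + 0 · 8 = 2
  Term 1 contributes 5 + 1 · 8 = 13
  Term 2 contributes -5 + 2 · 8 = 11
  Term 3 contributes 7 + 3 · 8 = 31
p(8) = ⊕ of these = min[2, 13, 11, 31] = 2.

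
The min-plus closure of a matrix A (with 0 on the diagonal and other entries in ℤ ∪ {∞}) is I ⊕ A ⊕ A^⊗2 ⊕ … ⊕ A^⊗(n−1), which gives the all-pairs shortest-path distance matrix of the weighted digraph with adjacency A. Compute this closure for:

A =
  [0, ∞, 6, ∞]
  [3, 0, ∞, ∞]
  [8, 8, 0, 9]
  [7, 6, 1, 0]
Closure =
  [0, 14, 6, 15]
  [3, 0, 9, 18]
  [8, 8, 0, 9]
  [7, 6, 1, 0]

This is the Floyd-Warshall all-pairs shortest-path computation. For each intermediate vertex k = 0, 1, …, 3, update dist[i][j] ← min(dist[i][j], dist[i][k] + dist[k][j]). The final matrix gives, for each (i, j), the minimum total weight of any directed path from i to j (possibly empty when i = j).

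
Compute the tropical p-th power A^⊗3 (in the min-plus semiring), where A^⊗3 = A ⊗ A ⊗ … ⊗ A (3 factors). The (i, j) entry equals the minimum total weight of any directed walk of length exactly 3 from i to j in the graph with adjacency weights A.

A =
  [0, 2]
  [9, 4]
A^⊗3 =
  [0, 2]
  [9, 11]

Each entry (A^⊗3)_ij equals the minimum over all length-3 walks i = v_0 → v_1 → … → v_3 = j of Σ_t A[v_t][v_{t+1}]. For example, for (i, j) = (0, 1) we minimise over 4 possible intermediate vertex sequences; the minimum is 2, attained along the walk 0 → 0 → 0 → 1.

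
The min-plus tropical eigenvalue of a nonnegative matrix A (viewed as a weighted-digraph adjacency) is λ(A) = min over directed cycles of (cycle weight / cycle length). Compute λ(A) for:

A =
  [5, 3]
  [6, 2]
λ(A) = 2

Enumerate directed cycles and compute their means (weight / length). Sample:
  cycle 0 → 0: weight = 5, length = 1, mean = 5/1 ≈ 5.000
  cycle 1 → 1: weight = 2, length = 1, mean = 2/1 ≈ 2.000
  cycle 0 → 1 → 0: weight = 9, length = 2, mean = 9/2 ≈ 4.500
  cycle 1 → 0 → 1: weight = 9, length = 2, mean = 9/2 ≈ 4.500
Minimum mean = 2.000, attained e.g. along the cycle 1 → 1 with weight 2 and length 1. So λ(A) = 2/1 = 2.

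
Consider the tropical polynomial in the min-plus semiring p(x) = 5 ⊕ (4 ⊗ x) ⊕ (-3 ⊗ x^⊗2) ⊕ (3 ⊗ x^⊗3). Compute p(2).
p(2) = 1

A tropical monomial a ⊗ x^⊗i evaluates to a + i · x. Evaluating each term at x = 2:
  Term 0 contributes 5 + 0 · 2 = 5
  Term 1 contributes 4 + 1 · 2 = 6
  Term 2 contributes -3 + 2 · 2 = 1
  Term 3 contributes 3 + 3 · 2 = 9
p(2) = ⊕ of these = min[5, 6, 1, 9] = 1.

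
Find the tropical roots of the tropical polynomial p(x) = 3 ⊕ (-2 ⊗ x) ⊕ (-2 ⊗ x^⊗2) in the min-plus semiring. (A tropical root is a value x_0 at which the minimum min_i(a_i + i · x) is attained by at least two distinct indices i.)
Roots: {0, 5}

Each tropical root is a break point of the lower envelope of the lines y = a_i + i · x (there are 3 lines, with slopes 0, 1, ..., 2). Only the lines that attain the minimum somewhere contribute to roots; other lines are dominated. Here the surviving (envelope) indices are i = 2, i = 1, i = 0.
Intersections between consecutive envelope lines give the roots: for adjacent envelope indices i < j the intersection is x = (a_i − a_j) / (j − i). Reading off the sorted break points: {0, 5}.
Verification: at each break x_0, at least two indices attain the minimum of min_i(a_i + i · x_0).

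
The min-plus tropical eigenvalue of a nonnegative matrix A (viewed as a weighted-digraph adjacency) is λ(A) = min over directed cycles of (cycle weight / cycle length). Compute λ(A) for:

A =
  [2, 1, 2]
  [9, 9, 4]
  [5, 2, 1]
λ(A) = 1

Enumerate directed cycles and compute their means (weight / length). Sample:
  cycle 0 → 0: weight = 2, length = 1, mean = 2/1 ≈ 2.000
  cycle 1 → 1: weight = 9, length = 1, mean = 9/1 ≈ 9.000
  cycle 2 → 2: weight = 1, length = 1, mean = 1/1 ≈ 1.000
  cycle 0 → 1 → 0: weight = 10, length = 2, mean = 10/2 ≈ 5.000
  cycle 0 → 2 → 0: weight = 7, length = 2, mean = 7/2 ≈ 3.500
  cycle 1 → 0 → 1: weight = 10, length = 2, mean = 10/2 ≈ 5.000
Minimum mean = 1.000, attained e.g. along the cycle 2 → 2 with weight 1 and length 1. So λ(A) = 1/1 = 1.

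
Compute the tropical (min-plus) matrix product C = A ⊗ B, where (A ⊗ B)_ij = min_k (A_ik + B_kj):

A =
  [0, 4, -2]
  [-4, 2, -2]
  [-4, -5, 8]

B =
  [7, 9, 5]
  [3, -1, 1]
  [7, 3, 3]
A ⊗ B =
  [5, 1, 1]
  [3, 1, 1]
  [-2, -6, -4]

Apply the min-plus product entry-by-entry:
  C[0][0] = min over k of (A[0][0] + B[0][0] = 0 + 7 = 7, A[0][1] + B[1][0] = 4 + 3 = 7, A[0][2] + B[2][0] = -2 + 7 = 5) = 5 (attained at k = 2)
  C[0][1] = min over k of (A[0][0] + B[0][1] = 0 + 9 = 9, A[0][1] + B[1][1] = 4 + -1 = 3, A[0][2] + B[2][1] = -2 + 3 = 1) = 1 (attained at k = 2)
  C[0][2] = min over k of (A[0][0] + B[0][2] = 0 + 5 = 5, A[0][1] + B[1][2] = 4 + 1 = 5, A[0][2] + B[2][2] = -2 + 3 = 1) = 1 (attained at k = 2)
  C[1][0] = min over k of (A[1][0] + B[0][0] = -4 + 7 = 3, A[1][1] + B[1][0] = 2 + 3 = 5, A[1][2] + B[2][0] = -2 + 7 = 5) = 3 (attained at k = 0)
  C[1][1] = min over k of (A[1][0] + B[0][1] = -4 + 9 = 5, A[1][1] + B[1][1] = 2 + -1 = 1, A[1][2] + B[2][1] = -2 + 3 = 1) = 1 (attained at k = 1)
  C[1][2] = min over k of (A[1][0] + B[0][2] = -4 + 5 = 1, A[1][1] + B[1][2] = 2 + 1 = 3, A[1][2] + B[2][2] = -2 + 3 = 1) = 1 (attained at k = 0)
  C[2][0] = min over k of (A[2][0] + B[0][0] = -4 + 7 = 3, A[2][1] + B[1][0] = -5 + 3 = -2, A[2][2] + B[2][0] = 8 + 7 = 15) = -2 (attained at k = 1)
  C[2][1] = min over k of (A[2][0] + B[0][1] = -4 + 9 = 5, A[2][1] + B[1][1] = -5 + -1 = -6, A[2][2] + B[2][1] = 8 + 3 = 11) = -6 (attained at k = 1)
  C[2][2] = min over k of (A[2][0] + B[0][2] = -4 + 5 = 1, A[2][1] + B[1][2] = -5 + 1 = -4, A[2][2] + B[2][2] = 8 + 3 = 11) = -4 (attained at k = 1)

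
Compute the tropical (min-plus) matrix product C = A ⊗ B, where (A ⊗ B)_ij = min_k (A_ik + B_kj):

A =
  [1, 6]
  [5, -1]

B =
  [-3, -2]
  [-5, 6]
A ⊗ B =
  [-2, -1]
  [-6, 3]

Apply the min-plus product entry-by-entry:
  C[0][0] = min over k of (A[0][0] + B[0][0] = 1 + -3 = -2, A[0][1] + B[1][0] = 6 + -5 = 1) = -2 (attained at k = 0)
  C[0][1] = min over k of (A[0][0] + B[0][1] = 1 + -2 = -1, A[0][1] + B[1][1] = 6 + 6 = 12) = -1 (attained at k = 0)
  C[1][0] = min over k of (A[1][0] + B[0][0] = 5 + -3 = 2, A[1][1] + B[1][0] = -1 + -5 = -6) = -6 (attained at k = 1)
  C[1][1] = min over k of (A[1][0] + B[0][1] = 5 + -2 = 3, A[1][1] + B[1][1] = -1 + 6 = 5) = 3 (attained at k = 0)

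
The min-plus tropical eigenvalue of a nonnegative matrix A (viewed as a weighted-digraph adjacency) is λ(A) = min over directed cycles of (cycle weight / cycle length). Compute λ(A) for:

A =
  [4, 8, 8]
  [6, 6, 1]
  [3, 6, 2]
λ(A) = 2

Enumerate directed cycles and compute their means (weight / length). Sample:
  cycle 0 → 0: weight = 4, length = 1, mean = 4/1 ≈ 4.000
  cycle 1 → 1: weight = 6, length = 1, mean = 6/1 ≈ 6.000
  cycle 2 → 2: weight = 2, length = 1, mean = 2/1 ≈ 2.000
  cycle 0 → 1 → 0: weight = 14, length = 2, mean = 14/2 ≈ 7.000
  cycle 0 → 2 → 0: weight = 11, length = 2, mean = 11/2 ≈ 5.500
  cycle 1 → 0 → 1: weight = 14, length = 2, mean = 14/2 ≈ 7.000
Minimum mean = 2.000, attained e.g. along the cycle 2 → 2 with weight 2 and length 1. So λ(A) = 2/1 = 2.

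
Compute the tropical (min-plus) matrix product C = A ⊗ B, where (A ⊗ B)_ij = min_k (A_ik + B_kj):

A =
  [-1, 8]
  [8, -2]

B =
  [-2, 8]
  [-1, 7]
A ⊗ B =
  [-3, 7]
  [-3, 5]

Apply the min-plus product entry-by-entry:
  C[0][0] = min over k of (A[0][0] + B[0][0] = -1 + -2 = -3, A[0][1] + B[1][0] = 8 + -1 = 7) = -3 (attained at k = 0)
  C[0][1] = min over k of (A[0][0] + B[0][1] = -1 + 8 = 7, A[0][1] + B[1][1] = 8 + 7 = 15) = 7 (attained at k = 0)
  C[1][0] = min over k of (A[1][0] + B[0][0] = 8 + -2 = 6, A[1][1] + B[1][0] = -2 + -1 = -3) = -3 (attained at k = 1)
  C[1][1] = min over k of (A[1][0] + B[0][1] = 8 + 8 = 16, A[1][1] + B[1][1] = -2 + 7 = 5) = 5 (attained at k = 1)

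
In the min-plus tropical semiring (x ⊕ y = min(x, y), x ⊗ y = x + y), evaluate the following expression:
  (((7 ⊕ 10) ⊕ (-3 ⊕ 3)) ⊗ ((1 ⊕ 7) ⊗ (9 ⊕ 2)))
(((7 ⊕ 10) ⊕ (-3 ⊕ 3)) ⊗ ((1 ⊕ 7) ⊗ (9 ⊕ 2))) = 0

Expand innermost to outermost. Recall ⊕ takes the minimum of its arguments and ⊗ takes their sum. Working out the expression (((7 ⊕ 10) ⊕ (-3 ⊕ 3)) ⊗ ((1 ⊕ 7) ⊗ (9 ⊕ 2))) gives 0.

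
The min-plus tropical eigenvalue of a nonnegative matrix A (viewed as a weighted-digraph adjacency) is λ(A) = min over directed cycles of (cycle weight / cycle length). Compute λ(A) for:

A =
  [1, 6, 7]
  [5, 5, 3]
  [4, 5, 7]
λ(A) = 1

Enumerate directed cycles and compute their means (weight / length). Sample:
  cycle 0 → 0: weight = 1, length = 1, mean = 1/1 ≈ 1.000
  cycle 1 → 1: weight = 5, length = 1, mean = 5/1 ≈ 5.000
  cycle 2 → 2: weight = 7, length = 1, mean = 7/1 ≈ 7.000
  cycle 0 → 1 → 0: weight = 11, length = 2, mean = 11/2 ≈ 5.500
  cycle 0 → 2 → 0: weight = 11, length = 2, mean = 11/2 ≈ 5.500
  cycle 1 → 0 → 1: weight = 11, length = 2, mean = 11/2 ≈ 5.500
Minimum mean = 1.000, attained e.g. along the cycle 0 → 0 with weight 1 and length 1. So λ(A) = 1/1 = 1.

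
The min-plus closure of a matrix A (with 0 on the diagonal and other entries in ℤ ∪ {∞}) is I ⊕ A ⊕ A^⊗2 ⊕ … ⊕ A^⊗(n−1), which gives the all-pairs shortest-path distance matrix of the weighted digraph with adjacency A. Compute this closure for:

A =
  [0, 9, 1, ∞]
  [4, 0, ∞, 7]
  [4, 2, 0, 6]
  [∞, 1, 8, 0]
Closure =
  [0, 3, 1, 7]
  [4, 0, 5, 7]
  [4, 2, 0, 6]
  [5, 1, 6, 0]

This is the Floyd-Warshall all-pairs shortest-path computation. For each intermediate vertex k = 0, 1, …, 3, update dist[i][j] ← min(dist[i][j], dist[i][k] + dist[k][j]). The final matrix gives, for each (i, j), the minimum total weight of any directed path from i to j (possibly empty when i = j).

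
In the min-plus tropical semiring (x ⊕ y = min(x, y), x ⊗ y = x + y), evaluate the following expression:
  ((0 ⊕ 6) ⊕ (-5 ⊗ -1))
((0 ⊕ 6) ⊕ (-5 ⊗ -1)) = -6

Expand innermost to outermost. Recall ⊕ takes the minimum of its arguments and ⊗ takes their sum. Working out the expression ((0 ⊕ 6) ⊕ (-5 ⊗ -1)) gives -6.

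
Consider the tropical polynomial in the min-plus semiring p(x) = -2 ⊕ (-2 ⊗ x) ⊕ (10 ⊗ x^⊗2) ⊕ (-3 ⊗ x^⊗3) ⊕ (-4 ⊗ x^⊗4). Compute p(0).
p(0) = -4

A tropical monomial a ⊗ x^⊗i evaluates to a + i · x. Evaluating each term at x = 0:
  Term 0 contributes -2 + 0 · 0 = -2
  Term 1 contributes -2 + 1 · 0 = -2
  Term 2 contributes 10 + 2 · 0 = 10
  Term 3 contributes -3 + 3 · 0 = -3
  Term 4 contributes -4 + 4 · 0 = -4
p(0) = ⊕ of these = min[-2, -2, 10, -3, -4] = -4.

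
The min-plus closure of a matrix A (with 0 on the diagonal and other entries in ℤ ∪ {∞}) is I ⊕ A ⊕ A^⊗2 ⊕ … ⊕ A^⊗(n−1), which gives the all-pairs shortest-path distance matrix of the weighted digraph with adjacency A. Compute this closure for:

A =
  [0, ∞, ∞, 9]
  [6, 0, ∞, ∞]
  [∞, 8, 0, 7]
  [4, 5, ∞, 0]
Closure =
  [0, 14, ∞, 9]
  [6, 0, ∞, 15]
  [11, 8, 0, 7]
  [4, 5, ∞, 0]

This is the Floyd-Warshall all-pairs shortest-path computation. For each intermediate vertex k = 0, 1, …, 3, update dist[i][j] ← min(dist[i][j], dist[i][k] + dist[k][j]). The final matrix gives, for each (i, j), the minimum total weight of any directed path from i to j (possibly empty when i = j).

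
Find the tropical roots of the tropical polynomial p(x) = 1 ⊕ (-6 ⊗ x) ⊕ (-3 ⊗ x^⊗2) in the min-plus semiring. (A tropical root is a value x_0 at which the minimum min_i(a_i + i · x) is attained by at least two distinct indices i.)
Roots: {-3, 7}

Each tropical root is a break point of the lower envelope of the lines y = a_i + i · x (there are 3 lines, with slopes 0, 1, ..., 2). Only the lines that attain the minimum somewhere contribute to roots; other lines are dominated. Here the surviving (envelope) indices are i = 2, i = 1, i = 0.
Intersections between consecutive envelope lines give the roots: for adjacent envelope indices i < j the intersection is x = (a_i − a_j) / (j − i). Reading off the sorted break points: {-3, 7}.
Verification: at each break x_0, at least two indices attain the minimum of min_i(a_i + i · x_0).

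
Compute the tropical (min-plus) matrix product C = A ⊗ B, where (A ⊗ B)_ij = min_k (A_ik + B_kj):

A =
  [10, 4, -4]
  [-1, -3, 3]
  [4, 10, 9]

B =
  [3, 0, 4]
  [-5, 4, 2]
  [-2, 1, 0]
A ⊗ B =
  [-6, -3, -4]
  [-8, -1, -1]
  [5, 4, 8]

Apply the min-plus product entry-by-entry:
  C[0][0] = min over k of (A[0][0] + B[0][0] = 10 + 3 = 13, A[0][1] + B[1][0] = 4 + -5 = -1, A[0][2] + B[2][0] = -4 + -2 = -6) = -6 (attained at k = 2)
  C[0][1] = min over k of (A[0][0] + B[0][1] = 10 + 0 = 10, A[0][1] + B[1][1] = 4 + 4 = 8, A[0][2] + B[2][1] = -4 + 1 = -3) = -3 (attained at k = 2)
  C[0][2] = min over k of (A[0][0] + B[0][2] = 10 + 4 = 14, A[0][1] + B[1][2] = 4 + 2 = 6, A[0][2] + B[2][2] = -4 + 0 = -4) = -4 (attained at k = 2)
  C[1][0] = min over k of (A[1][0] + B[0][0] = -1 + 3 = 2, A[1][1] + B[1][0] = -3 + -5 = -8, A[1][2] + B[2][0] = 3 + -2 = 1) = -8 (attained at k = 1)
  C[1][1] = min over k of (A[1][0] + B[0][1] = -1 + 0 = -1, A[1][1] + B[1][1] = -3 + 4 = 1, A[1][2] + B[2][1] = 3 + 1 = 4) = -1 (attained at k = 0)
  C[1][2] = min over k of (A[1][0] + B[0][2] = -1 + 4 = 3, A[1][1] + B[1][2] = -3 + 2 = -1, A[1][2] + B[2][2] = 3 + 0 = 3) = -1 (attained at k = 1)
  C[2][0] = min over k of (A[2][0] + B[0][0] = 4 + 3 = 7, A[2][1] + B[1][0] = 10 + -5 = 5, A[2][2] + B[2][0] = 9 + -2 = 7) = 5 (attained at k = 1)
  C[2][1] = min over k of (A[2][0] + B[0][1] = 4 + 0 = 4, A[2][1] + B[1][1] = 10 + 4 = 14, A[2][2] + B[2][1] = 9 + 1 = 10) = 4 (attained at k = 0)
  C[2][2] = min over k of (A[2][0] + B[0][2] = 4 + 4 = 8, A[2][1] + B[1][2] = 10 + 2 = 12, A[2][2] + B[2][2] = 9 + 0 = 9) = 8 (attained at k = 0)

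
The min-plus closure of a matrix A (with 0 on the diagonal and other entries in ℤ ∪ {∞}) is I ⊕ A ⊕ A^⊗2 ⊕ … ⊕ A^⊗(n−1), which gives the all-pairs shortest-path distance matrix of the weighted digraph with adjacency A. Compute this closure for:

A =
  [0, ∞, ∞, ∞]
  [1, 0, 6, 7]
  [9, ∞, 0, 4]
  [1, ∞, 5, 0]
Closure =
  [0, ∞, ∞, ∞]
  [1, 0, 6, 7]
  [5, ∞, 0, 4]
  [1, ∞, 5, 0]

This is the Floyd-Warshall all-pairs shortest-path computation. For each intermediate vertex k = 0, 1, …, 3, update dist[i][j] ← min(dist[i][j], dist[i][k] + dist[k][j]). The final matrix gives, for each (i, j), the minimum total weight of any directed path from i to j (possibly empty when i = j).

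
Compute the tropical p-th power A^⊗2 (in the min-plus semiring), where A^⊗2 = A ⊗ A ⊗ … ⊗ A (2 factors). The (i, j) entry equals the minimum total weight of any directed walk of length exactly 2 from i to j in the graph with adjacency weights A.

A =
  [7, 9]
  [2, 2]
A^⊗2 =
  [11, 11]
  [4, 4]

Each entry (A^⊗2)_ij equals the minimum over all length-2 walks i = v_0 → v_1 → … → v_2 = j of Σ_t A[v_t][v_{t+1}]. For example, for (i, j) = (0, 1) we minimise over 2 possible intermediate vertex sequences; the minimum is 11, attained along the walk 0 → 1 → 1.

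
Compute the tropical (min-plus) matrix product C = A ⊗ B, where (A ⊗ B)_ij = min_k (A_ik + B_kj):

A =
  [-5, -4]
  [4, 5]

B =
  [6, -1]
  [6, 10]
A ⊗ B =
  [1, -6]
  [10, 3]

Apply the min-plus product entry-by-entry:
  C[0][0] = min over k of (A[0][0] + B[0][0] = -5 + 6 = 1, A[0][1] + B[1][0] = -4 + 6 = 2) = 1 (attained at k = 0)
  C[0][1] = min over k of (A[0][0] + B[0][1] = -5 + -1 = -6, A[0][1] + B[1][1] = -4 + 10 = 6) = -6 (attained at k = 0)
  C[1][0] = min over k of (A[1][0] + B[0][0] = 4 + 6 = 10, A[1][1] + B[1][0] = 5 + 6 = 11) = 10 (attained at k = 0)
  C[1][1] = min over k of (A[1][0] + B[0][1] = 4 + -1 = 3, A[1][1] + B[1][1] = 5 + 10 = 15) = 3 (attained at k = 0)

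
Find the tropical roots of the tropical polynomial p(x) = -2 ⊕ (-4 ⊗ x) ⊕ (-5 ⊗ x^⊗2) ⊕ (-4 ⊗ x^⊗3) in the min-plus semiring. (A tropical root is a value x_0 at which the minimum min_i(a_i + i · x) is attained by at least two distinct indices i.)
Roots: {-1, 1, 2}

Each tropical root is a break point of the lower envelope of the lines y = a_i + i · x (there are 4 lines, with slopes 0, 1, ..., 3). Only the lines that attain the minimum somewhere contribute to roots; other lines are dominated. Here the surviving (envelope) indices are i = 3, i = 2, i = 1, i = 0.
Intersections between consecutive envelope lines give the roots: for adjacent envelope indices i < j the intersection is x = (a_i − a_j) / (j − i). Reading off the sorted break points: {-1, 1, 2}.
Verification: at each break x_0, at least two indices attain the minimum of min_i(a_i + i · x_0).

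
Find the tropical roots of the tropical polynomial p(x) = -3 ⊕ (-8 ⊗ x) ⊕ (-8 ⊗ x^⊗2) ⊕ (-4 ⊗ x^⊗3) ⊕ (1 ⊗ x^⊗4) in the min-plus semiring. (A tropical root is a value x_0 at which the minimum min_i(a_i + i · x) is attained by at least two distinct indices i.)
Roots: {-5, -4, 0, 5}

Each tropical root is a break point of the lower envelope of the lines y = a_i + i · x (there are 5 lines, with slopes 0, 1, ..., 4). Only the lines that attain the minimum somewhere contribute to roots; other lines are dominated. Here the surviving (envelope) indices are i = 4, i = 3, i = 2, i = 1, i = 0.
Intersections between consecutive envelope lines give the roots: for adjacent envelope indices i < j the intersection is x = (a_i − a_j) / (j − i). Reading off the sorted break points: {-5, -4, 0, 5}.
Verification: at each break x_0, at least two indices attain the minimum of min_i(a_i + i · x_0).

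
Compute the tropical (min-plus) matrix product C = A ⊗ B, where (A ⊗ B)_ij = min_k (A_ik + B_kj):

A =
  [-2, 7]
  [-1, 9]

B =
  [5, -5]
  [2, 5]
A ⊗ B =
  [3, -7]
  [4, -6]

Apply the min-plus product entry-by-entry:
  C[0][0] = min over k of (A[0][0] + B[0][0] = -2 + 5 = 3, A[0][1] + B[1][0] = 7 + 2 = 9) = 3 (attained at k = 0)
  C[0][1] = min over k of (A[0][0] + B[0][1] = -2 + -5 = -7, A[0][1] + B[1][1] = 7 + 5 = 12) = -7 (attained at k = 0)
  C[1][0] = min over k of (A[1][0] + B[0][0] = -1 + 5 = 4, A[1][1] + B[1][0] = 9 + 2 = 11) = 4 (attained at k = 0)
  C[1][1] = min over k of (A[1][0] + B[0][1] = -1 + -5 = -6, A[1][1] + B[1][1] = 9 + 5 = 14) = -6 (attained at k = 0)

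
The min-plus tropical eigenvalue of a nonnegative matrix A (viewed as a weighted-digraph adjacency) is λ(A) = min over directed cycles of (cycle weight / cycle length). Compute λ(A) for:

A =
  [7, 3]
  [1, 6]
λ(A) = 2

Enumerate directed cycles and compute their means (weight / length). Sample:
  cycle 0 → 0: weight = 7, length = 1, mean = 7/1 ≈ 7.000
  cycle 1 → 1: weight = 6, length = 1, mean = 6/1 ≈ 6.000
  cycle 0 → 1 → 0: weight = 4, length = 2, mean = 4/2 ≈ 2.000
  cycle 1 → 0 → 1: weight = 4, length = 2, mean = 4/2 ≈ 2.000
Minimum mean = 2.000, attained e.g. along the cycle 0 → 1 → 0 with weight 4 and length 2. So λ(A) = 4/2 = 2.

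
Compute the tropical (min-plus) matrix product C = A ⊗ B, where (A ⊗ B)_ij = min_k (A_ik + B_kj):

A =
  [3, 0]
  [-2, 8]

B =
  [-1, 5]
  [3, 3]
A ⊗ B =
  [2, 3]
  [-3, 3]

Apply the min-plus product entry-by-entry:
  C[0][0] = min over k of (A[0][0] + B[0][0] = 3 + -1 = 2, A[0][1] + B[1][0] = 0 + 3 = 3) = 2 (attained at k = 0)
  C[0][1] = min over k of (A[0][0] + B[0][1] = 3 + 5 = 8, A[0][1] + B[1][1] = 0 + 3 = 3) = 3 (attained at k = 1)
  C[1][0] = min over k of (A[1][0] + B[0][0] = -2 + -1 = -3, A[1][1] + B[1][0] = 8 + 3 = 11) = -3 (attained at k = 0)
  C[1][1] = min over k of (A[1][0] + B[0][1] = -2 + 5 = 3, A[1][1] + B[1][1] = 8 + 3 = 11) = 3 (attained at k = 0)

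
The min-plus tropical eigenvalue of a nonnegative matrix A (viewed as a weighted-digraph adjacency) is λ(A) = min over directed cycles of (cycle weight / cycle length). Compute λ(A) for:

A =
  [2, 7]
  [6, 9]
λ(A) = 2

Enumerate directed cycles and compute their means (weight / length). Sample:
  cycle 0 → 0: weight = 2, length = 1, mean = 2/1 ≈ 2.000
  cycle 1 → 1: weight = 9, length = 1, mean = 9/1 ≈ 9.000
  cycle 0 → 1 → 0: weight = 13, length = 2, mean = 13/2 ≈ 6.500
  cycle 1 → 0 → 1: weight = 13, length = 2, mean = 13/2 ≈ 6.500
Minimum mean = 2.000, attained e.g. along the cycle 0 → 0 with weight 2 and length 1. So λ(A) = 2/1 = 2.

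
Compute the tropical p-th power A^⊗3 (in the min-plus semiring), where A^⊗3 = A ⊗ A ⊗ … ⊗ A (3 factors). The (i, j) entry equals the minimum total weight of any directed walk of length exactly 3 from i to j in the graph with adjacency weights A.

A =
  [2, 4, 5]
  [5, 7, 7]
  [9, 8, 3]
A^⊗3 =
  [6, 8, 9]
  [9, 11, 12]
  [13, 14, 9]

Each entry (A^⊗3)_ij equals the minimum over all length-3 walks i = v_0 → v_1 → … → v_3 = j of Σ_t A[v_t][v_{t+1}]. For example, for (i, j) = (0, 2) we minimise over 9 possible intermediate vertex sequences; the minimum is 9, attained along the walk 0 → 0 → 0 → 2.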